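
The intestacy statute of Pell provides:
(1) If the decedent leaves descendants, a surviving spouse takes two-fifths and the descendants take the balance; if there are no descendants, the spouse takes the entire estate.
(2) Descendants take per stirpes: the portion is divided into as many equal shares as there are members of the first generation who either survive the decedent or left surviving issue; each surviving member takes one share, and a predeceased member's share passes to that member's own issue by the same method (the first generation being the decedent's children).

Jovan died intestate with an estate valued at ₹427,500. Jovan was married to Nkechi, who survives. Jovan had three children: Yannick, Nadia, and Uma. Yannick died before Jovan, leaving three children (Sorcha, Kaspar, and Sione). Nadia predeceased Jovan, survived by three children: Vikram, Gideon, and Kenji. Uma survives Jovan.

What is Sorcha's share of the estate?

Sorcha receives ₹28,500.

Nkechi takes two-fifths of ₹427,500 = ₹171,000. The remaining ₹256,500 passes to the descendants.
The descendants' portion (₹256,500) is divided into 3 shares of ₹85,500: Uma takes ₹85,500; Yannick's ₹85,500 share passes to Yannick's issue; Nadia's ₹85,500 share passes to Nadia's issue.
Yannick's share (₹85,500) is divided into 3 shares of ₹28,500: Sorcha, Kaspar, and Sione each take ₹28,500.
Nadia's share (₹85,500) is divided into 3 shares of ₹28,500: Vikram, Gideon, and Kenji each take ₹28,500.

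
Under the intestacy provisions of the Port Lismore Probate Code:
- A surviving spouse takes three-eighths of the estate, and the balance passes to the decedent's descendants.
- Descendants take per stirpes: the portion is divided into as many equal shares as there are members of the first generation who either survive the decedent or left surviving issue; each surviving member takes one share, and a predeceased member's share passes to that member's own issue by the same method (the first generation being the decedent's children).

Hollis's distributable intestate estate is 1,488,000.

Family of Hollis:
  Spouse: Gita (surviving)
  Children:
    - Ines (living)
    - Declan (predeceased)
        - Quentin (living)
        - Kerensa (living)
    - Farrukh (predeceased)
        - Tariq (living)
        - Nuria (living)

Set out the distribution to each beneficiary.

Gita takes three-eighths of 1,488,000 = 558,000. The remaining 930,000 passes to the descendants.
The descendants' portion (930,000) is divided into 3 shares of 310,000: Ines takes 310,000; Declan's 310,000 share passes to Declan's issue; Farrukh's 310,000 share passes to Farrukh's issue.
Declan's share (310,000) is divided into 2 shares of 155,000: Quentin and Kerensa each take 155,000.
Farrukh's share (310,000) is divided into 2 shares of 155,000: Tariq and Nuria each take 155,000.

Gita: 558,000; Ines: 310,000; Quentin: 155,000; Kerensa: 155,000; Tariq: 155,000; Nuria: 155,000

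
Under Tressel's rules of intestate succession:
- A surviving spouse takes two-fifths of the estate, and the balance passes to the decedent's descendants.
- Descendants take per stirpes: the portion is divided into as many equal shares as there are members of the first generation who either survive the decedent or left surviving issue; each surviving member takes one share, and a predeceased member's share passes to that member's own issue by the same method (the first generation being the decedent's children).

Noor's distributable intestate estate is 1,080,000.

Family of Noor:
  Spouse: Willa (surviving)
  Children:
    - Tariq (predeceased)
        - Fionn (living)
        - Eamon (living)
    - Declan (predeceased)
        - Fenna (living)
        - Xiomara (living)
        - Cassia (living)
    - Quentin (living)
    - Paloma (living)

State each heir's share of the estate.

Willa takes two-fifths of 1,080,000 = 432,000. The remaining 648,000 passes to the descendants.
The descendants' portion (648,000) is divided into 4 shares of 162,000: Quentin and Paloma each take 162,000; Tariq's 162,000 share passes to Tariq's issue; Declan's 162,000 share passes to Declan's issue.
Tariq's share (162,000) is divided into 2 shares of 81,000: Fionn and Eamon each take 81,000.
Declan's share (162,000) is divided into 3 shares of 54,000: Fenna, Xiomara, and Cassia each take 54,000.

Willa: 432,000; Fionn: 81,000; Eamon: 81,000; Fenna: 54,000; Xiomara: 54,000; Cassia: 54,000; Quentin: 162,000; Paloma: 162,000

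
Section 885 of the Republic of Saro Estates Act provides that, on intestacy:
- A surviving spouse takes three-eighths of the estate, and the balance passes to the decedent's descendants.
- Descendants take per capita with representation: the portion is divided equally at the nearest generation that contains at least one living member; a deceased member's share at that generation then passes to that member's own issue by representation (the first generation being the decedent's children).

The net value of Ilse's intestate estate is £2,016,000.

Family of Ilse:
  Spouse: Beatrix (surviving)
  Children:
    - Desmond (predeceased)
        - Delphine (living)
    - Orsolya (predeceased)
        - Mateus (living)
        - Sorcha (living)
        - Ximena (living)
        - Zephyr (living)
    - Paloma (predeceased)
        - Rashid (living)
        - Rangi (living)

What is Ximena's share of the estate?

Beatrix takes three-eighths of £2,016,000 = £756,000. The remaining £1,260,000 passes to the descendants.
No child survives, so the initial division is made at the grandchildren's generation.
The descendants' portion (£1,260,000) is divided into 7 shares of £180,000: Delphine, Mateus, Sorcha, Ximena, Zephyr, Rashid, and Rangi each take £180,000.

Ximena receives £180,000.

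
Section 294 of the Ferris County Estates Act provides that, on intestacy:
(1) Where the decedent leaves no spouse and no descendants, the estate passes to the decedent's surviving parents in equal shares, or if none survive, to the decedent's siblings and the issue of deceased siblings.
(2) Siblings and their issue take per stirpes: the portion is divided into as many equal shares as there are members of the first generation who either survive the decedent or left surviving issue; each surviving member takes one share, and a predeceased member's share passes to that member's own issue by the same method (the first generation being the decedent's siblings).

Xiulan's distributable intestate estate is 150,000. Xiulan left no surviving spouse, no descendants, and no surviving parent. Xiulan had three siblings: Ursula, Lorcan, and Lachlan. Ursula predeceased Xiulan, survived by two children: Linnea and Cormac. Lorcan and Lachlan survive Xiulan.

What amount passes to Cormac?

Cormac receives 25,000.

The entire 150,000 passes to the siblings and their issue.
That amount (150,000) is divided into 3 shares of 50,000: Lorcan and Lachlan each take 50,000; Ursula's 50,000 share passes to Ursula's issue.
Ursula's share (50,000) is divided into 2 shares of 25,000: Linnea and Cormac each take 25,000.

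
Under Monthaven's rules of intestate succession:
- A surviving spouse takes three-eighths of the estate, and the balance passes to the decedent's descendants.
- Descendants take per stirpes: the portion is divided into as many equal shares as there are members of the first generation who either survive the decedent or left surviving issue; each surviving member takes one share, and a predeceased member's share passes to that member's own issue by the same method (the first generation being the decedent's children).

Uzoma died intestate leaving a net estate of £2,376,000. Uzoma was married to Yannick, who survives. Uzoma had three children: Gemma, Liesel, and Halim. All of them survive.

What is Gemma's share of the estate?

Gemma receives £495,000.

Yannick takes three-eighths of £2,376,000 = £891,000. The remaining £1,485,000 passes to the descendants.
The descendants' portion (£1,485,000) is divided into 3 shares of £495,000: Gemma, Liesel, and Halim each take £495,000.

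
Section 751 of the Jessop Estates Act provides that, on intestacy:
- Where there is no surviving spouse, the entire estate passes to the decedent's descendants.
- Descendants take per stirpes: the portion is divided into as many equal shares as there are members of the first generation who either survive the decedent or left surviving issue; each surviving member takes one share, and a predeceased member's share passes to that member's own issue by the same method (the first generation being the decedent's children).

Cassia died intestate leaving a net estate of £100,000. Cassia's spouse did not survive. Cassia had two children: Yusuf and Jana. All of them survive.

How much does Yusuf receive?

Yusuf receives £50,000.

The entire £100,000 passes to the descendants.
That amount (£100,000) is divided into 2 shares of £50,000: Yusuf and Jana each take £50,000.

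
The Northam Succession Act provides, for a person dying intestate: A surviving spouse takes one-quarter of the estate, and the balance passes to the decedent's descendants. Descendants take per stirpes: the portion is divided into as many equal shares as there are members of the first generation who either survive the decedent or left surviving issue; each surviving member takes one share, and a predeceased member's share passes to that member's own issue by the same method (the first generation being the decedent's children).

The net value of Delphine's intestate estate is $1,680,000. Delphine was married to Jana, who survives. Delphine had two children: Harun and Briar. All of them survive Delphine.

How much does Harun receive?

Harun receives $630,000.

Jana takes one-quarter of $1,680,000 = $420,000. The remaining $1,260,000 passes to the descendants.
The descendants' portion ($1,260,000) is divided into 2 shares of $630,000: Harun and Briar each take $630,000.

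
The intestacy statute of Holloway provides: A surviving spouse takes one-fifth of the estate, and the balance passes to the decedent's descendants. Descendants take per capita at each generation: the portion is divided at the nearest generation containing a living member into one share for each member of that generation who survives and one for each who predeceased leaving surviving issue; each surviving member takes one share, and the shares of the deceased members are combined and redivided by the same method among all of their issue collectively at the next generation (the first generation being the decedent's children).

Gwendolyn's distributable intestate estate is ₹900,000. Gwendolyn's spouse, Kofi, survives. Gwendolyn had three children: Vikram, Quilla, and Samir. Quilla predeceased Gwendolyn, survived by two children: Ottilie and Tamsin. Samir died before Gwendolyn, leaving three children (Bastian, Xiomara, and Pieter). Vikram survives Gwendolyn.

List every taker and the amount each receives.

Kofi: ₹180,000; Vikram: ₹240,000; Ottilie: ₹96,000; Tamsin: ₹96,000; Bastian: ₹96,000; Xiomara: ₹96,000; Pieter: ₹96,000

Kofi takes one-fifth of ₹900,000 = ₹180,000. The remaining ₹720,000 passes to the descendants.
The descendants' portion (₹720,000) is divided at the children's generation into 3 shares of ₹240,000. Vikram takes ₹240,000. The 2 shares of the deceased (Quilla and Samir) are combined into a pool of ₹480,000.
That pool (₹480,000) is divided at the grandchildren's generation equally among Ottilie, Tamsin, Bastian, Xiomara, and Pieter: ₹96,000 each.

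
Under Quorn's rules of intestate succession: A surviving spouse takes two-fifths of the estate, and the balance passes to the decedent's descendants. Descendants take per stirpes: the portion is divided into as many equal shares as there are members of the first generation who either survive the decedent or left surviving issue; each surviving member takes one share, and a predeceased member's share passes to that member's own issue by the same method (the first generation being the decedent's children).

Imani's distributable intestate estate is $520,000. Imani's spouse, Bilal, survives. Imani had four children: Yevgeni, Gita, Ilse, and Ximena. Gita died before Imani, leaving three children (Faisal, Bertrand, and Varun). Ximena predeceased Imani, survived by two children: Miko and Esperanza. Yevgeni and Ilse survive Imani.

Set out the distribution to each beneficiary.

Bilal takes two-fifths of $520,000 = $208,000. The remaining $312,000 passes to the descendants.
The descendants' portion ($312,000) is divided into 4 shares of $78,000: Yevgeni and Ilse each take $78,000; Gita's $78,000 share passes to Gita's issue; Ximena's $78,000 share passes to Ximena's issue.
Gita's share ($78,000) is divided into 3 shares of $26,000: Faisal, Bertrand, and Varun each take $26,000.
Ximena's share ($78,000) is divided into 2 shares of $39,000: Miko and Esperanza each take $39,000.

Bilal: $208,000; Yevgeni: $78,000; Faisal: $26,000; Bertrand: $26,000; Varun: $26,000; Ilse: $78,000; Miko: $39,000; Esperanza: $39,000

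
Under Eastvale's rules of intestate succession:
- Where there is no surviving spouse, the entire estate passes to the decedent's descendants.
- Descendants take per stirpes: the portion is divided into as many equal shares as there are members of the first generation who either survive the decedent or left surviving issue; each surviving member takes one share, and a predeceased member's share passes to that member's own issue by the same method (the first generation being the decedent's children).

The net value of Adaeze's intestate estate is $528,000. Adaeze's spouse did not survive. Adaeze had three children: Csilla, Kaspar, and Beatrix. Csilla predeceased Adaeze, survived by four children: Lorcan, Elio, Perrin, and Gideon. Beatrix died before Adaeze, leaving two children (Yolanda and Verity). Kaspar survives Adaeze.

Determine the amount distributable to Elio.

Elio receives $44,000.

The entire $528,000 passes to the descendants.
That amount ($528,000) is divided into 3 shares of $176,000: Kaspar takes $176,000; Csilla's $176,000 share passes to Csilla's issue; Beatrix's $176,000 share passes to Beatrix's issue.
Csilla's share ($176,000) is divided into 4 shares of $44,000: Lorcan, Elio, Perrin, and Gideon each take $44,000.
Beatrix's share ($176,000) is divided into 2 shares of $88,000: Yolanda and Verity each take $88,000.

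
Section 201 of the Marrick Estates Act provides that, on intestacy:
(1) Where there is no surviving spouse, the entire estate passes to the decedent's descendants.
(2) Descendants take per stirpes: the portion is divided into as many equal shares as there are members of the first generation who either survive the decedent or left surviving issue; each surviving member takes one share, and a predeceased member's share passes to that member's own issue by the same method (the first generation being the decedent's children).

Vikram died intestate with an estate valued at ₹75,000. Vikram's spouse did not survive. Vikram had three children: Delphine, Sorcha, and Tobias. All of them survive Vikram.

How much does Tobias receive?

Tobias receives ₹25,000.

The entire ₹75,000 passes to the descendants.
That amount (₹75,000) is divided into 3 shares of ₹25,000: Delphine, Sorcha, and Tobias each take ₹25,000.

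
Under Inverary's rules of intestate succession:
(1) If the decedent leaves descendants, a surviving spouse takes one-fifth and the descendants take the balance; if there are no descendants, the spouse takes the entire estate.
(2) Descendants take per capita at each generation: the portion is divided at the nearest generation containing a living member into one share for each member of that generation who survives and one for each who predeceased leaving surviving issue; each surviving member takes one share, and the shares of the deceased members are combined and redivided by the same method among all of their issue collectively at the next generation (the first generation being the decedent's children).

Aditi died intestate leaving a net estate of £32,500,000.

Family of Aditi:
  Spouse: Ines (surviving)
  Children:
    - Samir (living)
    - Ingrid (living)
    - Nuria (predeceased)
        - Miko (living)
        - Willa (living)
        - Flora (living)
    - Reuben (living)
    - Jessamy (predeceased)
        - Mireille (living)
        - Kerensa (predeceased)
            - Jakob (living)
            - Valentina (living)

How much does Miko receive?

Ines takes one-fifth of £32,500,000 = £6,500,000. The remaining £26,000,000 passes to the descendants.
The descendants' portion (£26,000,000) is divided at the children's generation into 5 shares of £5,200,000. Samir, Ingrid, and Reuben each take £5,200,000. The 2 shares of the deceased (Nuria and Jessamy) are combined into a pool of £10,400,000.
That pool (£10,400,000) is divided at the grandchildren's generation into 5 shares of £2,080,000. Miko, Willa, Flora, and Mireille each take £2,080,000. The remaining share for the deceased Kerensa (£2,080,000) is carried to the next generation.
That pool (£2,080,000) is divided at the great-grandchildren's generation equally among Jakob and Valentina: £1,040,000 each.

Miko receives £2,080,000.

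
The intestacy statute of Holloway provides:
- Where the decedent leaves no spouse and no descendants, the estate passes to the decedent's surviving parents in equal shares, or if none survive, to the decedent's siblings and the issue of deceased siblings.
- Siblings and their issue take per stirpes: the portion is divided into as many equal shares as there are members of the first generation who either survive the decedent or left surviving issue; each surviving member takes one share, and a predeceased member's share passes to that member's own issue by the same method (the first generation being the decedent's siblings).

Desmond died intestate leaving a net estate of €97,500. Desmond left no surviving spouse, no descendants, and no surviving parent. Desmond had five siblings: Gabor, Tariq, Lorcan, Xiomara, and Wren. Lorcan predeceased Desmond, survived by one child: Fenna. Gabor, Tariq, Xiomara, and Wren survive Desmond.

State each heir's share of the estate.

Gabor: €19,500; Tariq: €19,500; Fenna: €19,500; Xiomara: €19,500; Wren: €19,500

The entire €97,500 passes to the siblings and their issue.
That amount (€97,500) is divided into 5 shares of €19,500: Gabor, Tariq, Xiomara, and Wren each take €19,500; Lorcan's €19,500 share passes to Lorcan's issue.
Lorcan's share (€19,500) passes entirely to Fenna.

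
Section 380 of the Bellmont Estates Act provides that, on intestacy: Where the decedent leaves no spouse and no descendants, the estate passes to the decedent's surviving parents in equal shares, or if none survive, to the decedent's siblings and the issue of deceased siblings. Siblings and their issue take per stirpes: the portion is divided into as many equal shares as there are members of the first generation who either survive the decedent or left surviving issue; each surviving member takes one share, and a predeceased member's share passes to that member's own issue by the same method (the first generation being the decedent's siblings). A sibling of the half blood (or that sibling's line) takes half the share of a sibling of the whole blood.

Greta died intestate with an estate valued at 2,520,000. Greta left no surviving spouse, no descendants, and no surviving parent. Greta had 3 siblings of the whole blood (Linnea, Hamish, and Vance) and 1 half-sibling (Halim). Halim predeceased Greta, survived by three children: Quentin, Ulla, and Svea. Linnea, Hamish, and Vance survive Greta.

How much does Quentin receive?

Quentin receives 120,000.

The entire 2,520,000 passes to the siblings and their issue.
Counting each half-blood sibling's line as half a unit, there are 7/2 units in 2,520,000, so one unit is 720,000. Whole-blood lines (Linnea, Hamish, and Vance) take 720,000 each; half-blood lines (Halim) take 360,000 each.
Halim's share (360,000) is divided into 3 shares of 120,000: Quentin, Ulla, and Svea each take 120,000.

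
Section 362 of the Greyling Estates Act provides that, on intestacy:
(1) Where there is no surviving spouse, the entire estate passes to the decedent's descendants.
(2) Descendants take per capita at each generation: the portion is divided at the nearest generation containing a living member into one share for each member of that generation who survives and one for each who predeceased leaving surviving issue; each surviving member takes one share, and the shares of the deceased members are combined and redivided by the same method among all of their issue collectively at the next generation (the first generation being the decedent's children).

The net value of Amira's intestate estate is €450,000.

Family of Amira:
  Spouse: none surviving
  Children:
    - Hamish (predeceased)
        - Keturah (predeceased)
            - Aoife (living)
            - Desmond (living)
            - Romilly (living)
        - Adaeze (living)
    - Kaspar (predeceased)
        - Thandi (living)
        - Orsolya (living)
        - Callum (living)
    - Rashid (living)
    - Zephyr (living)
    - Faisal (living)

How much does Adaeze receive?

The entire €450,000 passes to the descendants.
That amount (€450,000) is divided at the children's generation into 5 shares of €90,000. Rashid, Zephyr, and Faisal each take €90,000. The 2 shares of the deceased (Hamish and Kaspar) are combined into a pool of €180,000.
That pool (€180,000) is divided at the grandchildren's generation into 5 shares of €36,000. Adaeze, Thandi, Orsolya, and Callum each take €36,000. The remaining share for the deceased Keturah (€36,000) is carried to the next generation.
That pool (€36,000) is divided at the great-grandchildren's generation equally among Aoife, Desmond, and Romilly: €12,000 each.

Adaeze receives €36,000.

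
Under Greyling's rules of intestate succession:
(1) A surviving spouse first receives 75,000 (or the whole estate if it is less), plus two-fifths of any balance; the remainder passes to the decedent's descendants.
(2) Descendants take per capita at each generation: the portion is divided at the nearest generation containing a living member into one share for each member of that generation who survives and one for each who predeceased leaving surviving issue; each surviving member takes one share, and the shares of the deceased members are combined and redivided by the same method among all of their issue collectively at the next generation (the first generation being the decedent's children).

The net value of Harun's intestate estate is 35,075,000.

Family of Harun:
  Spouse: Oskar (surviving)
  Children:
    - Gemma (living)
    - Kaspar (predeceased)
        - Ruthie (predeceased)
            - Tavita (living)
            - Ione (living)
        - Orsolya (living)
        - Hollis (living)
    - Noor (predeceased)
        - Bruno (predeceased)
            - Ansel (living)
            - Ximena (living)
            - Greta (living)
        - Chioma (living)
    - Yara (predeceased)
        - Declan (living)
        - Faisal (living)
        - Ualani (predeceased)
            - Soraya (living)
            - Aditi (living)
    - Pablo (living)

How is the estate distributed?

Oskar: 14,075,000; Gemma: 4,200,000; Tavita: 675,000; Ione: 675,000; Orsolya: 1,575,000; Hollis: 1,575,000; Ansel: 675,000; Ximena: 675,000; Greta: 675,000; Chioma: 1,575,000; Declan: 1,575,000; Faisal: 1,575,000; Soraya: 675,000; Aditi: 675,000; Pablo: 4,200,000

Oskar first takes 75,000, leaving a balance of 35,000,000. Oskar then takes two-fifths of the balance (14,000,000), for a total of 14,075,000. The remaining 21,000,000 passes to the descendants.
The descendants' portion (21,000,000) is divided at the children's generation into 5 shares of 4,200,000. Gemma and Pablo each take 4,200,000. The 3 shares of the deceased (Kaspar, Noor, and Yara) are combined into a pool of 12,600,000.
That pool (12,600,000) is divided at the grandchildren's generation into 8 shares of 1,575,000. Orsolya, Hollis, Chioma, Declan, and Faisal each take 1,575,000. The 3 shares of the deceased (Ruthie, Bruno, and Ualani) are combined into a pool of 4,725,000.
That pool (4,725,000) is divided at the great-grandchildren's generation equally among Tavita, Ione, Ansel, Ximena, Greta, Soraya, and Aditi: 675,000 each.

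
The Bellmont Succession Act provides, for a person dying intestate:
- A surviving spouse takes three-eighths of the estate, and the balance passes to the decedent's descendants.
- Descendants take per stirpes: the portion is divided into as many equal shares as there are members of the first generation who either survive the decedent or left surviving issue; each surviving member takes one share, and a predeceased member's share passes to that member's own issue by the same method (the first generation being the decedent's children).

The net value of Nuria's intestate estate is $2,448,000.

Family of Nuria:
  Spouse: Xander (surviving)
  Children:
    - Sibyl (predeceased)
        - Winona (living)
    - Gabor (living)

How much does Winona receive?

Xander takes three-eighths of $2,448,000 = $918,000. The remaining $1,530,000 passes to the descendants.
The descendants' portion ($1,530,000) is divided into 2 shares of $765,000: Gabor takes $765,000; Sibyl's $765,000 share passes to Sibyl's issue.
Sibyl's share ($765,000) passes entirely to Winona.

Winona receives $765,000.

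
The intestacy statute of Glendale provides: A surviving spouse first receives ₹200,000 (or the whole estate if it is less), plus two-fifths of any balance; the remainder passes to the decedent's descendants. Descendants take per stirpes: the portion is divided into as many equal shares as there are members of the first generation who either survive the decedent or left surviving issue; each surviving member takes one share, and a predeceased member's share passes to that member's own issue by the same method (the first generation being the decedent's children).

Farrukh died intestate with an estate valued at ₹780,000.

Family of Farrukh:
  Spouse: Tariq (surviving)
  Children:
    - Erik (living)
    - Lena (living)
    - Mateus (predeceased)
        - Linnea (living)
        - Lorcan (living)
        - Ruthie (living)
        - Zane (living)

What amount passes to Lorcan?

Tariq first takes ₹200,000, leaving a balance of ₹580,000. Tariq then takes two-fifths of the balance (₹232,000), for a total of ₹432,000. The remaining ₹348,000 passes to the descendants.
The descendants' portion (₹348,000) is divided into 3 shares of ₹116,000: Erik and Lena each take ₹116,000; Mateus's ₹116,000 share passes to Mateus's issue.
Mateus's share (₹116,000) is divided into 4 shares of ₹29,000: Linnea, Lorcan, Ruthie, and Zane each take ₹29,000.

Lorcan receives ₹29,000.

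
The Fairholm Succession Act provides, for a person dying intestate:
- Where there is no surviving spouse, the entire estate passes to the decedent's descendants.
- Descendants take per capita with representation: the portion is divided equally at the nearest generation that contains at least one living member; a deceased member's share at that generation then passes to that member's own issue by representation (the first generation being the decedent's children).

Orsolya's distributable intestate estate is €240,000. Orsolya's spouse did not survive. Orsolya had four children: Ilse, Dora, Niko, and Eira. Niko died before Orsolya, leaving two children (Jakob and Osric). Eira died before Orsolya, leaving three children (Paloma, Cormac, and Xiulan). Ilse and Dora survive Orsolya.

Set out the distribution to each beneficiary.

The entire €240,000 passes to the descendants.
That amount (€240,000) is divided into 4 shares of €60,000: Ilse and Dora each take €60,000; Niko's €60,000 share passes to Niko's issue; Eira's €60,000 share passes to Eira's issue.
Niko's share (€60,000) is divided into 2 shares of €30,000: Jakob and Osric each take €30,000.
Eira's share (€60,000) is divided into 3 shares of €20,000: Paloma, Cormac, and Xiulan each take €20,000.

Ilse: €60,000; Dora: €60,000; Jakob: €30,000; Osric: €30,000; Paloma: €20,000; Cormac: €20,000; Xiulan: €20,000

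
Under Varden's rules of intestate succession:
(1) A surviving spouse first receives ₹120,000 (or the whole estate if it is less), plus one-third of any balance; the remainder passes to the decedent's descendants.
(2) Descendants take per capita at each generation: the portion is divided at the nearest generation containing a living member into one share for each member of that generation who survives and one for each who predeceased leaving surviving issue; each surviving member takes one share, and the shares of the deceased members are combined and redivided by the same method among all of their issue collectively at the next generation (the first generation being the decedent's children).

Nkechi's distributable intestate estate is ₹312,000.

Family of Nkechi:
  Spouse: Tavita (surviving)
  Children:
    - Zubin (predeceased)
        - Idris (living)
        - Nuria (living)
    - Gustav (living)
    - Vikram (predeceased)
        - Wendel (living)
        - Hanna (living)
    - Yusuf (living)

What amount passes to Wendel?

Tavita first takes ₹120,000, leaving a balance of ₹192,000. Tavita then takes one-third of the balance (₹64,000), for a total of ₹184,000. The remaining ₹128,000 passes to the descendants.
The descendants' portion (₹128,000) is divided at the children's generation into 4 shares of ₹32,000. Gustav and Yusuf each take ₹32,000. The 2 shares of the deceased (Zubin and Vikram) are combined into a pool of ₹64,000.
That pool (₹64,000) is divided at the grandchildren's generation equally among Idris, Nuria, Wendel, and Hanna: ₹16,000 each.

Wendel receives ₹16,000.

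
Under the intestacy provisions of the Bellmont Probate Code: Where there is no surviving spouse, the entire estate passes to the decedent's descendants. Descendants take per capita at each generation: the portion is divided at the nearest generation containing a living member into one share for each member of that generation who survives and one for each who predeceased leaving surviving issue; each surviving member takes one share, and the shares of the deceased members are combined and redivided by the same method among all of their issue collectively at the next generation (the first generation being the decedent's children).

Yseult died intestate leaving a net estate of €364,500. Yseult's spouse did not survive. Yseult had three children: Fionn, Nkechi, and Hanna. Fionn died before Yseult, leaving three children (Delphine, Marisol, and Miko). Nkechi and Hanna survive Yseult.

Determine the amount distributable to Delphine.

The entire €364,500 passes to the descendants.
That amount (€364,500) is divided at the children's generation into 3 shares of €121,500. Nkechi and Hanna each take €121,500. The remaining share for the deceased Fionn (€121,500) is carried to the next generation.
That pool (€121,500) is divided at the grandchildren's generation equally among Delphine, Marisol, and Miko: €40,500 each.

Delphine receives €40,500.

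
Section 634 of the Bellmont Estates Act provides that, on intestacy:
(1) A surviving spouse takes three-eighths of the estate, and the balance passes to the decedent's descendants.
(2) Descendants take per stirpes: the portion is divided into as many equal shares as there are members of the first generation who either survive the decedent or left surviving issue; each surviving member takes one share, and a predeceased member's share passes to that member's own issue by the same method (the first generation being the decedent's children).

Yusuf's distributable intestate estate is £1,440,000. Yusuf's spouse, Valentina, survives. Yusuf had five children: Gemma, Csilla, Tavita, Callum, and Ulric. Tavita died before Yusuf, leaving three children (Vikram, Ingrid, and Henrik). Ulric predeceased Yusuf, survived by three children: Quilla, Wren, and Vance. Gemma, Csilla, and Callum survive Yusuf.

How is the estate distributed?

Valentina takes three-eighths of £1,440,000 = £540,000. The remaining £900,000 passes to the descendants.
The descendants' portion (£900,000) is divided into 5 shares of £180,000: Gemma, Csilla, and Callum each take £180,000; Tavita's £180,000 share passes to Tavita's issue; Ulric's £180,000 share passes to Ulric's issue.
Tavita's share (£180,000) is divided into 3 shares of £60,000: Vikram, Ingrid, and Henrik each take £60,000.
Ulric's share (£180,000) is divided into 3 shares of £60,000: Quilla, Wren, and Vance each take £60,000.

Valentina: £540,000; Gemma: £180,000; Csilla: £180,000; Vikram: £60,000; Ingrid: £60,000; Henrik: £60,000; Callum: £180,000; Quilla: £60,000; Wren: £60,000; Vance: £60,000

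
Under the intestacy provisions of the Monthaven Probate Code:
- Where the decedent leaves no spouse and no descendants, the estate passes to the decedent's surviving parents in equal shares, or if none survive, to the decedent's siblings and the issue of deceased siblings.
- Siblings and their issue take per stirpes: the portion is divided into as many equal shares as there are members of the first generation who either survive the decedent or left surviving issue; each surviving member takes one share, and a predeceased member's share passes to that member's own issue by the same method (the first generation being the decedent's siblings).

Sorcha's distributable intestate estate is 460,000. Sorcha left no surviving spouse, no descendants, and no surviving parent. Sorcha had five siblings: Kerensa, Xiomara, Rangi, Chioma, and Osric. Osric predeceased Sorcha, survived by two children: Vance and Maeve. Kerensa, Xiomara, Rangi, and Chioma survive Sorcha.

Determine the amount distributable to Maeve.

The entire 460,000 passes to the siblings and their issue.
That amount (460,000) is divided into 5 shares of 92,000: Kerensa, Xiomara, Rangi, and Chioma each take 92,000; Osric's 92,000 share passes to Osric's issue.
Osric's share (92,000) is divided into 2 shares of 46,000: Vance and Maeve each take 46,000.

Maeve receives 46,000.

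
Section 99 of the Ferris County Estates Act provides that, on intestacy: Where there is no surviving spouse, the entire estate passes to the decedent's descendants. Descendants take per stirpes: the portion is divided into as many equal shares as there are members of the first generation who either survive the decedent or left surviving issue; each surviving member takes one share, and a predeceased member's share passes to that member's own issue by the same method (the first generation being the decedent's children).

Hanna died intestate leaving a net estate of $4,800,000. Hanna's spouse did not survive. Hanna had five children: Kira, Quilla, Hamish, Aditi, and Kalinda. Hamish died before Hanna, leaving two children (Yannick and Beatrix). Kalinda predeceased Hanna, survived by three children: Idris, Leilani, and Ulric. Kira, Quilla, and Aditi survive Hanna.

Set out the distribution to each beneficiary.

Kira: $960,000; Quilla: $960,000; Yannick: $480,000; Beatrix: $480,000; Aditi: $960,000; Idris: $320,000; Leilani: $320,000; Ulric: $320,000

The entire $4,800,000 passes to the descendants.
That amount ($4,800,000) is divided into 5 shares of $960,000: Kira, Quilla, and Aditi each take $960,000; Hamish's $960,000 share passes to Hamish's issue; Kalinda's $960,000 share passes to Kalinda's issue.
Hamish's share ($960,000) is divided into 2 shares of $480,000: Yannick and Beatrix each take $480,000.
Kalinda's share ($960,000) is divided into 3 shares of $320,000: Idris, Leilani, and Ulric each take $320,000.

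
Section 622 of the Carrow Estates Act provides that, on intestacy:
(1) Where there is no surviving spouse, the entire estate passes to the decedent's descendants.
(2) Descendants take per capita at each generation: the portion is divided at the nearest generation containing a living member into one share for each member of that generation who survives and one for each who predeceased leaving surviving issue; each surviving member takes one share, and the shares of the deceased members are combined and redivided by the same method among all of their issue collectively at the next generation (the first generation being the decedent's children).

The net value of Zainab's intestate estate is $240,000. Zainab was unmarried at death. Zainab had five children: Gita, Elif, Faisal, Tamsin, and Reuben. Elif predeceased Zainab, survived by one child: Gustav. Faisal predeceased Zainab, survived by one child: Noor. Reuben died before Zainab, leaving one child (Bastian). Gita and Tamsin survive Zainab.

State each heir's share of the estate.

The entire $240,000 passes to the descendants.
That amount ($240,000) is divided at the children's generation into 5 shares of $48,000. Gita and Tamsin each take $48,000. The 3 shares of the deceased (Elif, Faisal, and Reuben) are combined into a pool of $144,000.
That pool ($144,000) is divided at the grandchildren's generation equally among Gustav, Noor, and Bastian: $48,000 each.

Gita: $48,000; Gustav: $48,000; Noor: $48,000; Tamsin: $48,000; Bastian: $48,000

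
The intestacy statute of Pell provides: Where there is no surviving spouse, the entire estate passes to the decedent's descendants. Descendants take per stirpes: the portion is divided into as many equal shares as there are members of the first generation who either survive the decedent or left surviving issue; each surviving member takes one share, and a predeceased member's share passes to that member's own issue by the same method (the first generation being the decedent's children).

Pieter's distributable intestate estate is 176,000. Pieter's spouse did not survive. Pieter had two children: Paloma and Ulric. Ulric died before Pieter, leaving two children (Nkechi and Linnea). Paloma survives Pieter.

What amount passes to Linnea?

Linnea receives 44,000.

The entire 176,000 passes to the descendants.
That amount (176,000) is divided into 2 shares of 88,000: Paloma takes 88,000; Ulric's 88,000 share passes to Ulric's issue.
Ulric's share (88,000) is divided into 2 shares of 44,000: Nkechi and Linnea each take 44,000.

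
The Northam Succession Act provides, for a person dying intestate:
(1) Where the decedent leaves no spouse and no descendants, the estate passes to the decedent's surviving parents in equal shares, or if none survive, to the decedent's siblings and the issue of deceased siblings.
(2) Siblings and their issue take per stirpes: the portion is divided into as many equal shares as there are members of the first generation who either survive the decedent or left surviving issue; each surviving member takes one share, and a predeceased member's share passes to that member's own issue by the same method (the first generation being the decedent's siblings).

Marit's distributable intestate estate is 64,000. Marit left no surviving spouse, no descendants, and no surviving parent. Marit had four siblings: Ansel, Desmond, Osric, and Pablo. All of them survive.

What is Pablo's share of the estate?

The entire 64,000 passes to the siblings and their issue.
That amount (64,000) is divided into 4 shares of 16,000: Ansel, Desmond, Osric, and Pablo each take 16,000.

Pablo receives 16,000.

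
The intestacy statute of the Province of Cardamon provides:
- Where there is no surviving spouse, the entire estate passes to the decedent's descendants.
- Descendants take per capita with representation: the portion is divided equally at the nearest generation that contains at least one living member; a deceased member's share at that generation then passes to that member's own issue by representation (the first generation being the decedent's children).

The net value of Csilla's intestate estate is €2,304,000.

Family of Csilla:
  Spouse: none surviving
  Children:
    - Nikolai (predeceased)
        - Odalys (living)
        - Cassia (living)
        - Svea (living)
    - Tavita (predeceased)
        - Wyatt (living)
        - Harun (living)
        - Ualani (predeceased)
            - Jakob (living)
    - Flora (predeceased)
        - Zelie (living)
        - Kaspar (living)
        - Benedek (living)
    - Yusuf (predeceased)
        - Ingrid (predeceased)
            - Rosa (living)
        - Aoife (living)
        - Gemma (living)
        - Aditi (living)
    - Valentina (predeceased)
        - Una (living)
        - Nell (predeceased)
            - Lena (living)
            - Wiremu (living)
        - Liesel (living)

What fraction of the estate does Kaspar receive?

The entire €2,304,000 passes to the descendants.
No child survives, so the initial division is made at the grandchildren's generation.
That amount (€2,304,000) is divided into 16 shares of €144,000: Odalys, Cassia, Svea, Wyatt, Harun, Zelie, Kaspar, Benedek, Aoife, Gemma, Aditi, Una, and Liesel each take €144,000; Ualani's €144,000 share passes to Ualani's issue; Ingrid's €144,000 share passes to Ingrid's issue; Nell's €144,000 share passes to Nell's issue.
Ualani's share (€144,000) passes entirely to Jakob.
Ingrid's share (€144,000) passes entirely to Rosa.
Nell's share (€144,000) is divided into 2 shares of €72,000: Lena and Wiremu each take €72,000.

Kaspar receives 1/16 of the estate.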